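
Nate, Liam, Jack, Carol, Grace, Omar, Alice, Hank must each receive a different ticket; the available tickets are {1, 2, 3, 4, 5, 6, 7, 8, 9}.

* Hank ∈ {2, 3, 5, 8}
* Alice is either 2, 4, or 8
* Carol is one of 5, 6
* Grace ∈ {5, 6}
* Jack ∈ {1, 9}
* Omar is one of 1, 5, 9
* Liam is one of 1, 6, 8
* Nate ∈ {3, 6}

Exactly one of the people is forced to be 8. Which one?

Liam

The 8 variables together cover exactly {1, 2, 3, 4, 5, 6, 8, 9} — 8 values for 8 variables — and 4 appears only in Alice's list, so Alice = 4.
Among the 7 still-open variables, 2 fits only Hank (and all 7 values in {1, 2, 3, 5, 6, 8, 9} must be used), so Hank = 2.
The 6 still-open variables together cover exactly {1, 3, 5, 6, 8, 9} — 6 values for 6 variables — and 3 appears only in Nate's list, so Nate = 3.
The 5 still-open variables together cover exactly {1, 5, 6, 8, 9} — 5 values for 5 variables — and 8 appears only in Liam's list, so Liam = 8.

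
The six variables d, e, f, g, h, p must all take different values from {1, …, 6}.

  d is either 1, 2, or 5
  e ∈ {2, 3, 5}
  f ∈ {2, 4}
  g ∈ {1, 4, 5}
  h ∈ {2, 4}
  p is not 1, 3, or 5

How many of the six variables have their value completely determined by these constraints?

2

The 6 variables together cover exactly {1, 2, 3, 4, 5, 6} — 6 values for 6 variables — and 3 appears only in e's list, so e = 3.
The 5 still-open variables draw from only 5 values {1, 2, 4, 5, 6}, so each is used; only p can be 6, hence p = 6.
f and h between them cover only {2, 4} — a naked pair. Remove those values from d, g.
Determined: e=3, p=6. The other variables each still have more than one consistent value. That makes 2.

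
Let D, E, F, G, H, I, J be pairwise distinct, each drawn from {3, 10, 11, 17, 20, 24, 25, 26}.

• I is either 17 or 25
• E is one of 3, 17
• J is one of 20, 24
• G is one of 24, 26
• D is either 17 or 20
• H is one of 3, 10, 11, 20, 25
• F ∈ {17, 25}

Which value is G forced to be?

The 2 variables F and I are confined to {17, 25}, which locks those values in; drop them from D, E, H.
D has just one choice, so D = 20. Eliminate 20 elsewhere: H, J.
E's domain is down to {3}, so E = 3. Eliminate 3 elsewhere: H.
J's domain is down to {24}, so J = 24. Strike 24 from G.
So G = 26.

26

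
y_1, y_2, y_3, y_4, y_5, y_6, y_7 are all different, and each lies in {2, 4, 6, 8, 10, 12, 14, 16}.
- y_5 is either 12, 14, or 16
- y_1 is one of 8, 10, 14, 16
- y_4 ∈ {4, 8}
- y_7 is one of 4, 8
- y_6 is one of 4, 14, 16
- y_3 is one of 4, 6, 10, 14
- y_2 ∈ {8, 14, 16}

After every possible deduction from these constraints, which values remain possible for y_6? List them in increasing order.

14, 16

Among the 7 variables, 6 fits only y_3 (and all 7 values in {4, 6, 8, 10, 12, 14, 16} must be used), so y_3 = 6.
The 6 still-open variables together cover exactly {4, 8, 10, 12, 14, 16} — 6 values for 6 variables — and 10 appears only in y_1's list, so y_1 = 10.
Among the 5 still-open variables, 12 fits only y_5 (and all 5 values in {4, 8, 12, 14, 16} must be used), so y_5 = 12.
The 2 variables y_4 and y_7 are confined to {4, 8}, which locks those values in; drop them from y_2, y_6.
No further eliminations apply; y_6 can still be any of 14, 16.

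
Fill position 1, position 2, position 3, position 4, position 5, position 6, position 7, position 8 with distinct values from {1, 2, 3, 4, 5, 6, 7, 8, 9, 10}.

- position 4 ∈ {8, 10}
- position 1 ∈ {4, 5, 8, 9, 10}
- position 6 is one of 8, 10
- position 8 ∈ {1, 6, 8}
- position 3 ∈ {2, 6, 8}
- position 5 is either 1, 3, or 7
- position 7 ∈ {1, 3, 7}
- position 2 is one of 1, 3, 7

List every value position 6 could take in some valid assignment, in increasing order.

The 2 variables position 4 and position 6 are confined to {8, 10}, which locks those values in; drop them from position 1, position 3, position 8.
position 2, position 5, position 7 share exactly the 3 values {1, 3, 7}; by pigeonhole those values go to them, so strike 1, 3, 7 from position 8.
That leaves position 8 = 6. So position 3 can't be 6.
position 3 must be 2 (only option left).
No further eliminations apply; position 6 can still be any of 8, 10.

8, 10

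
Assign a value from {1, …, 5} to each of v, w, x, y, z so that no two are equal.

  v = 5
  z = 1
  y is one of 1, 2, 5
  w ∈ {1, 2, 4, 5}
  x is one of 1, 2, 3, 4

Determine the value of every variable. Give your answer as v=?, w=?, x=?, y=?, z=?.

v must be 5 (only option left). Remove 5 from w, y.
z has just one choice, so z = 1. So w, x, y can't be 1.
y has just one choice, so y = 2. Strike 2 from w, x.
w's domain is down to {4}, so w = 4. Eliminate 4 elsewhere: x.
x's domain is down to {3}, so x = 3.

v=5, w=4, x=3, y=2, z=1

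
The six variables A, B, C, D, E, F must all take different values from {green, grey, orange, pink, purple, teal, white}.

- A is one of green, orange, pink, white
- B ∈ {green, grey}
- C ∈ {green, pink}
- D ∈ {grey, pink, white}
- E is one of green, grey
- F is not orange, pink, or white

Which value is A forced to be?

B and E between them cover only {green, grey} — a naked pair. Remove those values from A, C, D, F.
That leaves C = pink. Remove pink from A, D.
That leaves D = white. Eliminate white elsewhere: A.
So A = orange.

orange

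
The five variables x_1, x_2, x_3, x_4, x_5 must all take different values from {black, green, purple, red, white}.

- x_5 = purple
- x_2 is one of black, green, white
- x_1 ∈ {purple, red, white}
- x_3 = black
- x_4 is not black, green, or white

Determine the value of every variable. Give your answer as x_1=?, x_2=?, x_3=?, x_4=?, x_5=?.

x_1=white, x_2=green, x_3=black, x_4=red, x_5=purple

x_3 must be black (only option left). Eliminate black elsewhere: x_2.
x_5 must be purple (only option left). Strike purple from x_1, x_4.
That leaves x_4 = red. Eliminate red elsewhere: x_1.
x_1 has just one choice, so x_1 = white. Remove white from x_2.
x_2 must be green (only option left).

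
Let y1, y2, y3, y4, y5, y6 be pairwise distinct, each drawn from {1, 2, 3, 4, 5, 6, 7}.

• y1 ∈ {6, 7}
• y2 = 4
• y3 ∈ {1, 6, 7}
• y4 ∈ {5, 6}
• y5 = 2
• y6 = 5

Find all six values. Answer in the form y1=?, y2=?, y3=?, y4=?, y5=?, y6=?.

y1=7, y2=4, y3=1, y4=6, y5=2, y6=5

y2's domain is down to {4}, so y2 = 4.
That leaves y5 = 2.
y6 must be 5 (only option left). Strike 5 from y4.
That leaves y4 = 6. So y1, y3 can't be 6.
y1's domain is down to {7}, so y1 = 7. Remove 7 from y3.
y3 has just one choice, so y3 = 1.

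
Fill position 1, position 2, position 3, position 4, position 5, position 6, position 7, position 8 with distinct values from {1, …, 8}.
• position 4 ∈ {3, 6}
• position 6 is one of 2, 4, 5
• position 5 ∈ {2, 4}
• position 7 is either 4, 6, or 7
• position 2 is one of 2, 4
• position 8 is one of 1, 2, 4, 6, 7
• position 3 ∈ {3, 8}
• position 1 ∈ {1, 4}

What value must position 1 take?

1

The 8 variables draw from only 8 values {1, 2, 3, 4, 5, 6, 7, 8}, so each is used; only position 6 can be 5, hence position 6 = 5.
Among the 7 still-open variables, 8 fits only position 3 (and all 7 values in {1, 2, 3, 4, 6, 7, 8} must be used), so position 3 = 8.
The 6 still-open variables together cover exactly {1, 2, 3, 4, 6, 7} — 6 values for 6 variables — and 3 appears only in position 4's list, so position 4 = 3.
The 2 variables position 2 and position 5 are confined to {2, 4}, which locks those values in; drop them from position 1, position 7, position 8.
So position 1 = 1.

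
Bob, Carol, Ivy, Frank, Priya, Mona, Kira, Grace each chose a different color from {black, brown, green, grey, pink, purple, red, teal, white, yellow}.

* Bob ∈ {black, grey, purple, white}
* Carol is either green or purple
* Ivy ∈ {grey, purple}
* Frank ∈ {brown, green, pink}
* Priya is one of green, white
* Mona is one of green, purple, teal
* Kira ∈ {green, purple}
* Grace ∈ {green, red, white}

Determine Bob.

black

Carol and Kira share exactly the 2 values {green, purple}; by pigeonhole those values go to them, so strike green, purple from Bob, Ivy, Frank, Priya, Mona, Grace.
Ivy has just one choice, so Ivy = grey. So Bob can't be grey.
Priya must be white (only option left). So Bob, Grace can't be white.
So Bob = black.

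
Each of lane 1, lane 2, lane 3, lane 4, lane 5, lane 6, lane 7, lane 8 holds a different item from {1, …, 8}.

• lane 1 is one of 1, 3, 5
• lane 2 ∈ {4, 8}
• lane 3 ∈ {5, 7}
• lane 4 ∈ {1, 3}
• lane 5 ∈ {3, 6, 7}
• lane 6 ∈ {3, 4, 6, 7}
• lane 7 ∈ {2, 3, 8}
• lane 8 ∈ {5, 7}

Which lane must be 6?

lane 5

The 8 variables together cover exactly {1, 2, 3, 4, 5, 6, 7, 8} — 8 values for 8 variables — and 2 appears only in lane 7's list, so lane 7 = 2.
The 7 still-open variables draw from only 7 values {1, 3, 4, 5, 6, 7, 8}, so each is used; only lane 2 can be 8, hence lane 2 = 8.
Among the 6 still-open variables, 4 fits only lane 6 (and all 6 values in {1, 3, 4, 5, 6, 7} must be used), so lane 6 = 4.
The 5 still-open variables together cover exactly {1, 3, 5, 6, 7} — 5 values for 5 variables — and 6 appears only in lane 5's list, so lane 5 = 6.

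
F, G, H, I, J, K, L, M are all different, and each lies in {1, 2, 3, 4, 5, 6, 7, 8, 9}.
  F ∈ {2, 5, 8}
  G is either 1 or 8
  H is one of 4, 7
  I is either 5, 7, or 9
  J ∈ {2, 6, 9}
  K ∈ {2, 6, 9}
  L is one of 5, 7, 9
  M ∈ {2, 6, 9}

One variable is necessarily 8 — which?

The 8 variables together cover exactly {1, 2, 4, 5, 6, 7, 8, 9} — 8 values for 8 variables — and 1 appears only in G's list, so G = 1.
Among the 7 still-open variables, 4 fits only H (and all 7 values in {2, 4, 5, 6, 7, 8, 9} must be used), so H = 4.
The 6 still-open variables together cover exactly {2, 5, 6, 7, 8, 9} — 6 values for 6 variables — and 8 appears only in F's list, so F = 8.

F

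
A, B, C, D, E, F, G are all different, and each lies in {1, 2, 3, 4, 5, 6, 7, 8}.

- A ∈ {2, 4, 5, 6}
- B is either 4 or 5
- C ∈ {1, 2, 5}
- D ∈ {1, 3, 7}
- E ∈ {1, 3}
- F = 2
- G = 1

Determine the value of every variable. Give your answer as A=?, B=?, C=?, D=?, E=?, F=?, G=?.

F's domain is down to {2}, so F = 2. Strike 2 from A, C.
G must be 1 (only option left). Eliminate 1 elsewhere: C, D, E.
C must be 5 (only option left). Eliminate 5 elsewhere: A, B.
E must be 3 (only option left). Remove 3 from D.
That leaves B = 4. Eliminate 4 elsewhere: A.
D's domain is down to {7}, so D = 7.
A has just one choice, so A = 6.

A=6, B=4, C=5, D=7, E=3, F=2, G=1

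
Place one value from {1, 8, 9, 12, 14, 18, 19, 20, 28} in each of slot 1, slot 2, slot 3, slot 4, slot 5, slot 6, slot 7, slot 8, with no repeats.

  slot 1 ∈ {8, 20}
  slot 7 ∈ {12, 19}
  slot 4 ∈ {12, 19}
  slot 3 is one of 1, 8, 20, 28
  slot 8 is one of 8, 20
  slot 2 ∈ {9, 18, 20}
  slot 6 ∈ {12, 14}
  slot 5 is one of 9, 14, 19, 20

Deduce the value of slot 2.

18

The 2 variables slot 1 and slot 8 are confined to {8, 20}, which locks those values in; drop them from slot 2, slot 3, slot 5.
slot 4 and slot 7 between them cover only {12, 19} — a naked pair. Remove those values from slot 5, slot 6.
That leaves slot 6 = 14. Remove 14 from slot 5.
slot 5 must be 9 (only option left). So slot 2 can't be 9.
So slot 2 = 18.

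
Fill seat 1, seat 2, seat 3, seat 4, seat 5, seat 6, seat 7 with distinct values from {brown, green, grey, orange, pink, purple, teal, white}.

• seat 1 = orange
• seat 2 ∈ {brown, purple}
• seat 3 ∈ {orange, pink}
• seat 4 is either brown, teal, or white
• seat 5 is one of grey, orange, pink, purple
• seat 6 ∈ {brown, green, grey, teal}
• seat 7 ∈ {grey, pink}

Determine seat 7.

seat 1 has just one choice, so seat 1 = orange. Remove orange from seat 3, seat 5.
seat 3's domain is down to {pink}, so seat 3 = pink. Eliminate pink elsewhere: seat 5, seat 7.
So seat 7 = grey.

grey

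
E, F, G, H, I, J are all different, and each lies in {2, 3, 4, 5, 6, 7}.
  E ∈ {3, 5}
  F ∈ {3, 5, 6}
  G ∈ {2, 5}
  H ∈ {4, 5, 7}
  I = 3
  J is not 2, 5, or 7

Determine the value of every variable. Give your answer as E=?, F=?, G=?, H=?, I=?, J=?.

E=5, F=6, G=2, H=7, I=3, J=4

I must be 3 (only option left). Eliminate 3 elsewhere: E, F, J.
E's domain is down to {5}, so E = 5. Strike 5 from F, G, H.
F must be 6 (only option left). So J can't be 6.
That leaves G = 2.
J's domain is down to {4}, so J = 4. So H can't be 4.
H's domain is down to {7}, so H = 7.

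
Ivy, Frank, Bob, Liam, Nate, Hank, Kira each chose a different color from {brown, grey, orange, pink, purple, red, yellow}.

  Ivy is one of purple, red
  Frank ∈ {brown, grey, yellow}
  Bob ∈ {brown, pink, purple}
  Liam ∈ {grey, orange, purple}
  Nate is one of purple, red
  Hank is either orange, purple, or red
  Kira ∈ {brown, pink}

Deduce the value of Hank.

The 7 variables together cover exactly {brown, grey, orange, pink, purple, red, yellow} — 7 values for 7 variables — and yellow appears only in Frank's list, so Frank = yellow.
Among the 6 still-open variables, grey fits only Liam (and all 6 values in {brown, grey, orange, pink, purple, red} must be used), so Liam = grey.
Among the 5 still-open variables, orange fits only Hank (and all 5 values in {brown, orange, pink, purple, red} must be used), so Hank = orange.

orange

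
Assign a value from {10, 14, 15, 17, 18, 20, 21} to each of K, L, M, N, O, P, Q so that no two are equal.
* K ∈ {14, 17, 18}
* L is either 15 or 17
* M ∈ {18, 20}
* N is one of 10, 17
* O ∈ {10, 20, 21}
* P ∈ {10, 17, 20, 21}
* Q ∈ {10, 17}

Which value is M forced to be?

Among the 7 variables, 14 fits only K (and all 7 values in {10, 14, 15, 17, 18, 20, 21} must be used), so K = 14.
The 6 still-open variables draw from only 6 values {10, 15, 17, 18, 20, 21}, so each is used; only L can be 15, hence L = 15.
The 5 still-open variables draw from only 5 values {10, 17, 18, 20, 21}, so each is used; only M can be 18, hence M = 18.

18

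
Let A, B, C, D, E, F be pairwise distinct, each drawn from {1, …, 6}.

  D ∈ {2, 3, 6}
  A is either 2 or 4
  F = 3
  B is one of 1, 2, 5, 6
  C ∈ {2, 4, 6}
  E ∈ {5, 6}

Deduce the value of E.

5

F must be 3 (only option left). Eliminate 3 elsewhere: D.
The 5 still-open variables draw from only 5 values {1, 2, 4, 5, 6}, so each is used; only B can be 1, hence B = 1.
Among the 4 still-open variables, 5 fits only E (and all 4 values in {2, 4, 5, 6} must be used), so E = 5.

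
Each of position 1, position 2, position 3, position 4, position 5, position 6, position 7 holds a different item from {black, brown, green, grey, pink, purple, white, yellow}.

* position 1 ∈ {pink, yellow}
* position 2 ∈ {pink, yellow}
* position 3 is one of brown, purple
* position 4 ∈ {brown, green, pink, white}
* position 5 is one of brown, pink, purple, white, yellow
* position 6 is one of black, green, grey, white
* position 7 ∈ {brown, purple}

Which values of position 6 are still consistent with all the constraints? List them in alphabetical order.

The 2 variables position 1 and position 2 are confined to {pink, yellow}, which locks those values in; drop them from position 4, position 5.
position 3 and position 7 share exactly the 2 values {brown, purple}; by pigeonhole those values go to them, so strike brown, purple from position 4, position 5.
That leaves position 5 = white. Remove white from position 4, position 6.
That leaves position 4 = green. So position 6 can't be green.
No further eliminations apply; position 6 can still be any of black, grey.

black, grey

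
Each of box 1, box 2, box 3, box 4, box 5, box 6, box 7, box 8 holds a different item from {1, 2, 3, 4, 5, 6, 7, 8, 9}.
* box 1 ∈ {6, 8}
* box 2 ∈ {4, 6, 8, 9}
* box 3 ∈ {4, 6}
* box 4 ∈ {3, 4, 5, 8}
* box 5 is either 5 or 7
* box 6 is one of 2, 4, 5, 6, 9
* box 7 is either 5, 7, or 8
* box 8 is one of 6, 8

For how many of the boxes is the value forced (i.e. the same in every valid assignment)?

4

The 8 variables draw from only 8 values {2, 3, 4, 5, 6, 7, 8, 9}, so each is used; only box 6 can be 2, hence box 6 = 2.
The 7 still-open variables together cover exactly {3, 4, 5, 6, 7, 8, 9} — 7 values for 7 variables — and 3 appears only in box 4's list, so box 4 = 3.
Among the 6 still-open variables, 9 fits only box 2 (and all 6 values in {4, 5, 6, 7, 8, 9} must be used), so box 2 = 9.
The 5 still-open variables together cover exactly {4, 5, 6, 7, 8} — 5 values for 5 variables — and 4 appears only in box 3's list, so box 3 = 4.
box 1 and box 8 between them cover only {6, 8} — a naked pair. Remove those values from box 7.
Determined: box 2=9, box 3=4, box 4=3, box 6=2. The other boxes each still have more than one consistent value. That makes 4.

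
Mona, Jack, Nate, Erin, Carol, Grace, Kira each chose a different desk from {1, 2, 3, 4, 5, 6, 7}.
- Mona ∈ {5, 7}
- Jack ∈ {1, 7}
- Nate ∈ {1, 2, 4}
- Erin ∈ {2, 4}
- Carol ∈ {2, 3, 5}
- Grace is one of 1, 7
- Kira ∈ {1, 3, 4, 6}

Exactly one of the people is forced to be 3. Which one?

Carol

The 7 variables together cover exactly {1, 2, 3, 4, 5, 6, 7} — 7 values for 7 variables — and 6 appears only in Kira's list, so Kira = 6.
The 6 still-open variables draw from only 6 values {1, 2, 3, 4, 5, 7}, so each is used; only Carol can be 3, hence Carol = 3.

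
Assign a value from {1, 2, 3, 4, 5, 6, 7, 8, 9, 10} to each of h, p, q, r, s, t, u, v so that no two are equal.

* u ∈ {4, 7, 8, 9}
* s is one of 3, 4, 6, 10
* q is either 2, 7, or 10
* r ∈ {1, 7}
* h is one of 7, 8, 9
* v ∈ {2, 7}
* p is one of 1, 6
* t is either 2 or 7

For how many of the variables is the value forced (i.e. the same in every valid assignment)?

3

The 2 variables t and v are confined to {2, 7}, which locks those values in; drop them from h, q, r, u.
q's domain is down to {10}, so q = 10. Remove 10 from s.
r has just one choice, so r = 1. So p can't be 1.
p's domain is down to {6}, so p = 6. Remove 6 from s.
Determined: p=6, q=10, r=1. The other variables each still have more than one consistent value. That makes 3.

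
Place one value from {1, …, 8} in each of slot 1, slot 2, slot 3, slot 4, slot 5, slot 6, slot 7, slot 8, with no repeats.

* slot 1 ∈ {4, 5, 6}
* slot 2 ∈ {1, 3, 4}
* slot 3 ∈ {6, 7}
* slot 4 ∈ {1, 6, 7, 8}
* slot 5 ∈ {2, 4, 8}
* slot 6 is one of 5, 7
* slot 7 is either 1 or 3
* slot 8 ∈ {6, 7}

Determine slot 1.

Among the 8 variables, 2 fits only slot 5 (and all 8 values in {1, 2, 3, 4, 5, 6, 7, 8} must be used), so slot 5 = 2.
Among the 7 still-open variables, 8 fits only slot 4 (and all 7 values in {1, 3, 4, 5, 6, 7, 8} must be used), so slot 4 = 8.
slot 3 and slot 8 share exactly the 2 values {6, 7}; by pigeonhole those values go to them, so strike 6, 7 from slot 1, slot 6.
slot 6 must be 5 (only option left). Remove 5 from slot 1.
So slot 1 = 4.

4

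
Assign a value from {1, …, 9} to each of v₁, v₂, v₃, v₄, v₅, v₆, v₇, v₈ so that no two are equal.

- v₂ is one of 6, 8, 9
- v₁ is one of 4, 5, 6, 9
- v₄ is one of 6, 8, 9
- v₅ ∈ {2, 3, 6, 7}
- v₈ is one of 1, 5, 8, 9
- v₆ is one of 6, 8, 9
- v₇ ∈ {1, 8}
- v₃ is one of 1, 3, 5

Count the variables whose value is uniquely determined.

4

v₂, v₄, v₆ share exactly the 3 values {6, 8, 9}; by pigeonhole those values go to them, so strike 6, 8, 9 from v₁, v₅, v₇, v₈.
v₇ has just one choice, so v₇ = 1. Eliminate 1 elsewhere: v₃, v₈.
v₈ has just one choice, so v₈ = 5. So v₁, v₃ can't be 5.
v₁'s domain is down to {4}, so v₁ = 4.
That leaves v₃ = 3. Strike 3 from v₅.
Determined: v₁=4, v₃=3, v₇=1, v₈=5. The other variables each still have more than one consistent value. That makes 4.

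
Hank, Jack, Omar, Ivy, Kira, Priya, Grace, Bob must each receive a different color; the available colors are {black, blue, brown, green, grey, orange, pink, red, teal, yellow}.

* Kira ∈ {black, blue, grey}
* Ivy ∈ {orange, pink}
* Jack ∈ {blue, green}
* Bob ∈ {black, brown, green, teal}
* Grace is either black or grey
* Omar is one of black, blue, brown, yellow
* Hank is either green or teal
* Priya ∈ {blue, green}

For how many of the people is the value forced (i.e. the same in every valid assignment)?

3

Jack and Priya between them cover only {blue, green} — a naked pair. Remove those values from Hank, Omar, Kira, Bob.
Hank's domain is down to {teal}, so Hank = teal. So Bob can't be teal.
Kira and Grace between them cover only {black, grey} — a naked pair. Remove those values from Omar, Bob.
That leaves Bob = brown. Strike brown from Omar.
Omar's domain is down to {yellow}, so Omar = yellow.
Determined: Hank=teal, Omar=yellow, Bob=brown. The other people each still have more than one consistent value. That makes 3.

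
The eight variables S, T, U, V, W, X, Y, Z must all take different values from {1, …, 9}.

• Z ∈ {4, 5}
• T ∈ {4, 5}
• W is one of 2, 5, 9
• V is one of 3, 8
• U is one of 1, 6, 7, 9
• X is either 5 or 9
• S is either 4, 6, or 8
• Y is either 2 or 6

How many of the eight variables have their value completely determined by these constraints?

5

The 2 variables T and Z are confined to {4, 5}, which locks those values in; drop them from S, W, X.
X has just one choice, so X = 9. Eliminate 9 elsewhere: U, W.
W has just one choice, so W = 2. Remove 2 from Y.
That leaves Y = 6. Strike 6 from S, U.
That leaves S = 8. Eliminate 8 elsewhere: V.
V has just one choice, so V = 3.
Determined: S=8, V=3, W=2, X=9, Y=6. The other variables each still have more than one consistent value. That makes 5.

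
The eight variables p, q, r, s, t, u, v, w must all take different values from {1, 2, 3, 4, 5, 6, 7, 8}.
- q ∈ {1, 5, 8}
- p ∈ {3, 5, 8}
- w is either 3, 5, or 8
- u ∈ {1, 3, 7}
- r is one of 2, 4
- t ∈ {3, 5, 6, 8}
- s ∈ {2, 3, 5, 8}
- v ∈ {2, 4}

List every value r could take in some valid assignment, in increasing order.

The 8 variables draw from only 8 values {1, 2, 3, 4, 5, 6, 7, 8}, so each is used; only t can be 6, hence t = 6.
The 7 still-open variables together cover exactly {1, 2, 3, 4, 5, 7, 8} — 7 values for 7 variables — and 7 appears only in u's list, so u = 7.
The 6 still-open variables together cover exactly {1, 2, 3, 4, 5, 8} — 6 values for 6 variables — and 1 appears only in q's list, so q = 1.
r and v between them cover only {2, 4} — a naked pair. Remove those values from s.
No further eliminations apply; r can still be any of 2, 4.

2, 4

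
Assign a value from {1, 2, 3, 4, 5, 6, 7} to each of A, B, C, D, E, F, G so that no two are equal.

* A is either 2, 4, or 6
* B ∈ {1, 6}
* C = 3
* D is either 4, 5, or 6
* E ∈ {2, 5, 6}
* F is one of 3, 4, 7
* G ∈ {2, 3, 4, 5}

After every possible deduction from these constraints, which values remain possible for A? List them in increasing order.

C must be 3 (only option left). Eliminate 3 elsewhere: F, G.
The 6 still-open variables together cover exactly {1, 2, 4, 5, 6, 7} — 6 values for 6 variables — and 1 appears only in B's list, so B = 1.
The 5 still-open variables draw from only 5 values {2, 4, 5, 6, 7}, so each is used; only F can be 7, hence F = 7.
No further eliminations apply; A can still be any of 2, 4, 6.

2, 4, 6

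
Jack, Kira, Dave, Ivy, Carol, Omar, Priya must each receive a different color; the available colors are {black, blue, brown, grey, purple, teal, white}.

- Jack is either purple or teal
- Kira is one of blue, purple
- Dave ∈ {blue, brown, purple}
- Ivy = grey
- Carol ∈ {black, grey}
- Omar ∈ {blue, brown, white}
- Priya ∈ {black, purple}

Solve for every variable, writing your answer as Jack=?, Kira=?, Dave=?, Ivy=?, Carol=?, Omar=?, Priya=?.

Jack=teal, Kira=blue, Dave=brown, Ivy=grey, Carol=black, Omar=white, Priya=purple

Ivy must be grey (only option left). Strike grey from Carol.
Carol has just one choice, so Carol = black. Strike black from Priya.
Priya has just one choice, so Priya = purple. Remove purple from Jack, Kira, Dave.
That leaves Jack = teal.
Kira's domain is down to {blue}, so Kira = blue. Remove blue from Dave, Omar.
Dave has just one choice, so Dave = brown. So Omar can't be brown.
Omar's domain is down to {white}, so Omar = white.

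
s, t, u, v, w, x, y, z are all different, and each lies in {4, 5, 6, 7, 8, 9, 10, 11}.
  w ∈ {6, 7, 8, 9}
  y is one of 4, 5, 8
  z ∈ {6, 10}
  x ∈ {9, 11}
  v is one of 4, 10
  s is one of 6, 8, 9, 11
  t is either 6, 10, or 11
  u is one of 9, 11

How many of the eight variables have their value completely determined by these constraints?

The 8 variables together cover exactly {4, 5, 6, 7, 8, 9, 10, 11} — 8 values for 8 variables — and 5 appears only in y's list, so y = 5.
The 7 still-open variables together cover exactly {4, 6, 7, 8, 9, 10, 11} — 7 values for 7 variables — and 4 appears only in v's list, so v = 4.
The 6 still-open variables draw from only 6 values {6, 7, 8, 9, 10, 11}, so each is used; only w can be 7, hence w = 7.
The 5 still-open variables together cover exactly {6, 8, 9, 10, 11} — 5 values for 5 variables — and 8 appears only in s's list, so s = 8.
u and x between them cover only {9, 11} — a naked pair. Remove those values from t.
Determined: s=8, v=4, w=7, y=5. The other variables each still have more than one consistent value. That makes 4.

4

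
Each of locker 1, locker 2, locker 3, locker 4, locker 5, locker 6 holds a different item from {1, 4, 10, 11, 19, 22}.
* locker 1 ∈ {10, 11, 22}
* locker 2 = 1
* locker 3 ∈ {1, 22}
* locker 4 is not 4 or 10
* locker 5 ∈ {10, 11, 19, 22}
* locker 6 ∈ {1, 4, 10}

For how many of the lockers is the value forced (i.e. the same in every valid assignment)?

3

locker 2 must be 1 (only option left). Strike 1 from locker 3, locker 4, locker 6.
That leaves locker 3 = 22. Remove 22 from locker 1, locker 4, locker 5.
Among the 4 still-open variables, 4 fits only locker 6 (and all 4 values in {4, 10, 11, 19} must be used), so locker 6 = 4.
Determined: locker 2=1, locker 3=22, locker 6=4. The other lockers each still have more than one consistent value. That makes 3.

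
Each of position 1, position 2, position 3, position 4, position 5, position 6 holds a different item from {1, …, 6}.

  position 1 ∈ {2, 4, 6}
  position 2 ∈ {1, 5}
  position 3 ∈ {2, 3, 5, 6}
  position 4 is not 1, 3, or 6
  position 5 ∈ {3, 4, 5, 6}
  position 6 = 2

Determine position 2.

position 6 must be 2 (only option left). So position 1, position 3, position 4 can't be 2.
The 5 still-open variables together cover exactly {1, 3, 4, 5, 6} — 5 values for 5 variables — and 1 appears only in position 2's list, so position 2 = 1.

1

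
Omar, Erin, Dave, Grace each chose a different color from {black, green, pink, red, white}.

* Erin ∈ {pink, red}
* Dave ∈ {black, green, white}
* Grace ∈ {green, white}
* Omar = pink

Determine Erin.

Omar must be pink (only option left). Strike pink from Erin.
So Erin = red.

red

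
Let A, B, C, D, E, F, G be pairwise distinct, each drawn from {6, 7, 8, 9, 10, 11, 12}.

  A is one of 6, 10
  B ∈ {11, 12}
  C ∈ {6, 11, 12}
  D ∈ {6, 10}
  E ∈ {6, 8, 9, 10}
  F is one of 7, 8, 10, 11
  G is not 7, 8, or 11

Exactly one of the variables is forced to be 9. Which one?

The 7 variables together cover exactly {6, 7, 8, 9, 10, 11, 12} — 7 values for 7 variables — and 7 appears only in F's list, so F = 7.
The 6 still-open variables together cover exactly {6, 8, 9, 10, 11, 12} — 6 values for 6 variables — and 8 appears only in E's list, so E = 8.
The 5 still-open variables together cover exactly {6, 9, 10, 11, 12} — 5 values for 5 variables — and 9 appears only in G's list, so G = 9.

G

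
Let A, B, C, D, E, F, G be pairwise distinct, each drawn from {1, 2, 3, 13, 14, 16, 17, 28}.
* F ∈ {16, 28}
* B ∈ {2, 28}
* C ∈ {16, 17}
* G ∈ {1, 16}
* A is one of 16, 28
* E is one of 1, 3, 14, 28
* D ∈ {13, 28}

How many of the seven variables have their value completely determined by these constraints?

A and F between them cover only {16, 28} — a naked pair. Remove those values from B, C, D, E, G.
That leaves B = 2.
C has just one choice, so C = 17.
D has just one choice, so D = 13.
G's domain is down to {1}, so G = 1. Strike 1 from E.
Determined: B=2, C=17, D=13, G=1. The other variables each still have more than one consistent value. That makes 4.

4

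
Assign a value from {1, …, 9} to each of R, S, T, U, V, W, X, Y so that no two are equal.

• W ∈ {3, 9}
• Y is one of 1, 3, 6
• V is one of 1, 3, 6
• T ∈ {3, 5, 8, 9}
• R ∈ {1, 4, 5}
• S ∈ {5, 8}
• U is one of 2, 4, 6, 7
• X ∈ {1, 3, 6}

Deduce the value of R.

V, X, Y share exactly the 3 values {1, 3, 6}; by pigeonhole those values go to them, so strike 1, 3, 6 from R, T, U, W.
W has just one choice, so W = 9. So T can't be 9.
The 2 variables S and T are confined to {5, 8}, which locks those values in; drop them from R.
So R = 4.

4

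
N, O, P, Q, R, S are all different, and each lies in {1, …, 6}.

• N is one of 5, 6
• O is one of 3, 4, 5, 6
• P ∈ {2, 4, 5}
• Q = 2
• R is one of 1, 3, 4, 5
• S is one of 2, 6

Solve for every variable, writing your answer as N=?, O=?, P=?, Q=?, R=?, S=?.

N=5, O=3, P=4, Q=2, R=1, S=6

Q has just one choice, so Q = 2. Remove 2 from P, S.
S must be 6 (only option left). So N, O can't be 6.
N must be 5 (only option left). Remove 5 from O, P, R.
That leaves P = 4. Strike 4 from O, R.
That leaves O = 3. Eliminate 3 elsewhere: R.
R has just one choice, so R = 1.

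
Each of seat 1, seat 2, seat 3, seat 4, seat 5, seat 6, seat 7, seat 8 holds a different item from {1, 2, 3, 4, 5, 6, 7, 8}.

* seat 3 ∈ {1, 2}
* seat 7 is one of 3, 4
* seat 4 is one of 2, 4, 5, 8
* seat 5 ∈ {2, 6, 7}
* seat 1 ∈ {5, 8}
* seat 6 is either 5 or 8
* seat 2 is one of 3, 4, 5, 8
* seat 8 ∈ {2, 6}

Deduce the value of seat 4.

The 8 variables together cover exactly {1, 2, 3, 4, 5, 6, 7, 8} — 8 values for 8 variables — and 1 appears only in seat 3's list, so seat 3 = 1.
The 7 still-open variables draw from only 7 values {2, 3, 4, 5, 6, 7, 8}, so each is used; only seat 5 can be 7, hence seat 5 = 7.
The 6 still-open variables together cover exactly {2, 3, 4, 5, 6, 8} — 6 values for 6 variables — and 6 appears only in seat 8's list, so seat 8 = 6.
Among the 5 still-open variables, 2 fits only seat 4 (and all 5 values in {2, 3, 4, 5, 8} must be used), so seat 4 = 2.

2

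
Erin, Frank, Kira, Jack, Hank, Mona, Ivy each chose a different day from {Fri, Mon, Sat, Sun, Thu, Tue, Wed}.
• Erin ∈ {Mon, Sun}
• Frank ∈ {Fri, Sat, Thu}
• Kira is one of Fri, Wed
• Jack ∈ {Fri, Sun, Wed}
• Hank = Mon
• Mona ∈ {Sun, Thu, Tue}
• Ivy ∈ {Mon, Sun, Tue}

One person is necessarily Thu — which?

Mona

Hank must be Mon (only option left). Eliminate Mon elsewhere: Erin, Ivy.
That leaves Erin = Sun. So Jack, Mona, Ivy can't be Sun.
Ivy must be Tue (only option left). Eliminate Tue elsewhere: Mona.
So Thu goes to Mona.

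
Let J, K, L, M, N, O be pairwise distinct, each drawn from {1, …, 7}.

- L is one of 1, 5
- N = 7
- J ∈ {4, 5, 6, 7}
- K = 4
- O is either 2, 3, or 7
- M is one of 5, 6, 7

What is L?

1

K's domain is down to {4}, so K = 4. So J can't be 4.
N's domain is down to {7}, so N = 7. Eliminate 7 elsewhere: J, M, O.
J and M between them cover only {5, 6} — a naked pair. Remove those values from L.
So L = 1.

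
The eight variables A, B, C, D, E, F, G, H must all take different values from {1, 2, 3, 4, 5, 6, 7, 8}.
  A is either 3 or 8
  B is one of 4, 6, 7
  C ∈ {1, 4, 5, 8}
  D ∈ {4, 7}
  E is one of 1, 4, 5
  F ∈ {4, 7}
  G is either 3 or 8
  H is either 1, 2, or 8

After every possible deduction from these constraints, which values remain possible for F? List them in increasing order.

4, 7

Among the 8 variables, 2 fits only H (and all 8 values in {1, 2, 3, 4, 5, 6, 7, 8} must be used), so H = 2.
The 7 still-open variables draw from only 7 values {1, 3, 4, 5, 6, 7, 8}, so each is used; only B can be 6, hence B = 6.
A and G between them cover only {3, 8} — a naked pair. Remove those values from C.
D and F share exactly the 2 values {4, 7}; by pigeonhole those values go to them, so strike 4, 7 from C, E.
No further eliminations apply; F can still be any of 4, 7.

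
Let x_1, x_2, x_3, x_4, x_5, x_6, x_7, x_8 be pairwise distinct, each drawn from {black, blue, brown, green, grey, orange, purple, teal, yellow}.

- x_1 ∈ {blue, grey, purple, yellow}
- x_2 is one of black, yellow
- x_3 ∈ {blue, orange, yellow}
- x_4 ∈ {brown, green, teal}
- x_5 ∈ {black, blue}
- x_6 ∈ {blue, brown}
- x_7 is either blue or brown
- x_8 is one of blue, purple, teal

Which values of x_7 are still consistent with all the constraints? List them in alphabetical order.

x_6 and x_7 between them cover only {blue, brown} — a naked pair. Remove those values from x_1, x_3, x_4, x_5, x_8.
x_5 must be black (only option left). Remove black from x_2.
x_2 must be yellow (only option left). So x_1, x_3 can't be yellow.
x_3 has just one choice, so x_3 = orange.
No further eliminations apply; x_7 can still be any of blue, brown.

blue, brown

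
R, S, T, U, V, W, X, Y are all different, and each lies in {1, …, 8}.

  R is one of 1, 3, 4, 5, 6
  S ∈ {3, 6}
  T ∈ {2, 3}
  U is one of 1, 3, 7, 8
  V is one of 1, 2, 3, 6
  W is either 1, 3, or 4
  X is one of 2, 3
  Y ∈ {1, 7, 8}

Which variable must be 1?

The 8 variables draw from only 8 values {1, 2, 3, 4, 5, 6, 7, 8}, so each is used; only R can be 5, hence R = 5.
The 7 still-open variables together cover exactly {1, 2, 3, 4, 6, 7, 8} — 7 values for 7 variables — and 4 appears only in W's list, so W = 4.
The 2 variables T and X are confined to {2, 3}, which locks those values in; drop them from S, U, V.
S's domain is down to {6}, so S = 6. Remove 6 from V.
So 1 goes to V.

V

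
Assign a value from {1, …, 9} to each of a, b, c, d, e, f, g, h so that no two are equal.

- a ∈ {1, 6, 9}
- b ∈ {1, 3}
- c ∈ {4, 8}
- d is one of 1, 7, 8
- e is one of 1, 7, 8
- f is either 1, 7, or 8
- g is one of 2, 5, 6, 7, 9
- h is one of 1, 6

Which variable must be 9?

a

d, e, f between them cover only {1, 7, 8} — a naked triple. Remove those values from a, b, c, g, h.
That leaves b = 3.
That leaves c = 4.
h's domain is down to {6}, so h = 6. Remove 6 from a, g.
So 9 goes to a.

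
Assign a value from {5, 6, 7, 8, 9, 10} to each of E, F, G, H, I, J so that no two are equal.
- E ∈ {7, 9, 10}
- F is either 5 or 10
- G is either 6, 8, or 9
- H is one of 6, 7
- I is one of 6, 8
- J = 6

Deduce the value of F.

J's domain is down to {6}, so J = 6. Eliminate 6 elsewhere: G, H, I.
That leaves H = 7. So E can't be 7.
That leaves I = 8. So G can't be 8.
G's domain is down to {9}, so G = 9. Eliminate 9 elsewhere: E.
E must be 10 (only option left). Eliminate 10 elsewhere: F.
So F = 5.

5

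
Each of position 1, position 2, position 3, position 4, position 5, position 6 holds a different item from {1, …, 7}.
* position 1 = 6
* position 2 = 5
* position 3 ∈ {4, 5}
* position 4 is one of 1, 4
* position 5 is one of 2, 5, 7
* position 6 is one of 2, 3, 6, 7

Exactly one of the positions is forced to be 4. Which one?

position 1 must be 6 (only option left). Strike 6 from position 6.
That leaves position 2 = 5. Eliminate 5 elsewhere: position 3, position 5.
So 4 goes to position 3.

position 3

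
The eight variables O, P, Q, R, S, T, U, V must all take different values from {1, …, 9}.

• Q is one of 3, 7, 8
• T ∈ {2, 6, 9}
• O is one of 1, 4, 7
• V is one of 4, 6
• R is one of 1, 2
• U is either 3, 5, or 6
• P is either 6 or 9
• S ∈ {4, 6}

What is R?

The 2 variables S and V are confined to {4, 6}, which locks those values in; drop them from O, P, T, U.
P must be 9 (only option left). Remove 9 from T.
T must be 2 (only option left). Strike 2 from R.
So R = 1.

1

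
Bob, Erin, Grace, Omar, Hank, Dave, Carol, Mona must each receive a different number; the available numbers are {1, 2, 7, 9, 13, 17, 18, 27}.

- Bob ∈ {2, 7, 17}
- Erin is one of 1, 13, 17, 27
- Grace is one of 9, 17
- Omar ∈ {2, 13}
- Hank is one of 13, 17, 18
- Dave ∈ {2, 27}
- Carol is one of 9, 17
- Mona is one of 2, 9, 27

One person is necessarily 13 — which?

The 8 variables together cover exactly {1, 2, 7, 9, 13, 17, 18, 27} — 8 values for 8 variables — and 1 appears only in Erin's list, so Erin = 1.
The 7 still-open variables draw from only 7 values {2, 7, 9, 13, 17, 18, 27}, so each is used; only Bob can be 7, hence Bob = 7.
Among the 6 still-open variables, 18 fits only Hank (and all 6 values in {2, 9, 13, 17, 18, 27} must be used), so Hank = 18.
Among the 5 still-open variables, 13 fits only Omar (and all 5 values in {2, 9, 13, 17, 27} must be used), so Omar = 13.

Omar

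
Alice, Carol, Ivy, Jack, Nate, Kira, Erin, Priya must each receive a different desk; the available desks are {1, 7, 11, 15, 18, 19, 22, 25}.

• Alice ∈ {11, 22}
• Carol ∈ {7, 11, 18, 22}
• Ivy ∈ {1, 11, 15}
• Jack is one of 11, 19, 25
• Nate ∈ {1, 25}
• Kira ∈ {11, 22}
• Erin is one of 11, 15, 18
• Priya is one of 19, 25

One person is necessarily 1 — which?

The 8 variables together cover exactly {1, 7, 11, 15, 18, 19, 22, 25} — 8 values for 8 variables — and 7 appears only in Carol's list, so Carol = 7.
The 7 still-open variables draw from only 7 values {1, 11, 15, 18, 19, 22, 25}, so each is used; only Erin can be 18, hence Erin = 18.
The 6 still-open variables together cover exactly {1, 11, 15, 19, 22, 25} — 6 values for 6 variables — and 15 appears only in Ivy's list, so Ivy = 15.
The 5 still-open variables together cover exactly {1, 11, 19, 22, 25} — 5 values for 5 variables — and 1 appears only in Nate's list, so Nate = 1.

Nate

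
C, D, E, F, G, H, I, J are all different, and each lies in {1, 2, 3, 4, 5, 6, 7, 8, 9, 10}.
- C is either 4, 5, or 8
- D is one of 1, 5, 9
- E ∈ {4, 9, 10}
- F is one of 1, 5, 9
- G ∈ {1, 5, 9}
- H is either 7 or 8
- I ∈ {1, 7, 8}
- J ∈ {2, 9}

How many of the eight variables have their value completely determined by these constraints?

3

The 8 variables draw from only 8 values {1, 2, 4, 5, 7, 8, 9, 10}, so each is used; only J can be 2, hence J = 2.
The 7 still-open variables draw from only 7 values {1, 4, 5, 7, 8, 9, 10}, so each is used; only E can be 10, hence E = 10.
Among the 6 still-open variables, 4 fits only C (and all 6 values in {1, 4, 5, 7, 8, 9} must be used), so C = 4.
The 3 variables D, F, G are confined to {1, 5, 9}, which locks those values in; drop them from I.
Determined: C=4, E=10, J=2. The other variables each still have more than one consistent value. That makes 3.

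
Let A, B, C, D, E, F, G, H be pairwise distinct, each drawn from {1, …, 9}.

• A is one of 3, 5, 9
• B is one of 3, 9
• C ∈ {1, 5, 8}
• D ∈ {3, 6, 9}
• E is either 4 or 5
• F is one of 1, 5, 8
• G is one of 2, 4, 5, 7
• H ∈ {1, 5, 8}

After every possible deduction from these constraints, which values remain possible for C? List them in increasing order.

1, 5, 8

C, F, H share exactly the 3 values {1, 5, 8}; by pigeonhole those values go to them, so strike 1, 5, 8 from A, E, G.
E's domain is down to {4}, so E = 4. Eliminate 4 elsewhere: G.
The 2 variables A and B are confined to {3, 9}, which locks those values in; drop them from D.
D has just one choice, so D = 6.
No further eliminations apply; C can still be any of 1, 5, 8.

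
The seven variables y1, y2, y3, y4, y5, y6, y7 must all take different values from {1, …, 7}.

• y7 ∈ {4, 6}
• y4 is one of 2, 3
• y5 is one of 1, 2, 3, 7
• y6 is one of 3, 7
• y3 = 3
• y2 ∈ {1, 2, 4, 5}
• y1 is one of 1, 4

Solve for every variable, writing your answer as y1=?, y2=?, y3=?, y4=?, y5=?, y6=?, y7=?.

y3 must be 3 (only option left). Remove 3 from y4, y5, y6.
y4 must be 2 (only option left). Remove 2 from y2, y5.
y6's domain is down to {7}, so y6 = 7. Strike 7 from y5.
y5 must be 1 (only option left). So y1, y2 can't be 1.
That leaves y1 = 4. So y2, y7 can't be 4.
y2's domain is down to {5}, so y2 = 5.
y7 has just one choice, so y7 = 6.

y1=4, y2=5, y3=3, y4=2, y5=1, y6=7, y7=6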